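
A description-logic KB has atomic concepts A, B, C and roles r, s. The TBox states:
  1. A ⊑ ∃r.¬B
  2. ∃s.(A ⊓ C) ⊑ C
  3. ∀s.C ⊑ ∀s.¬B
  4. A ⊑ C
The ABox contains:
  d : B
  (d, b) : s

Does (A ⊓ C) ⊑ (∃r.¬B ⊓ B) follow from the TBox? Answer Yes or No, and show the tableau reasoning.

1. (A ⊓ C) ⊑ (∃r.¬B ⊓ B)  ⇔  ((A ⊓ C) ⊓ (∀r.B ⊔ ¬B)) unsat w.r.t. T
   apply at x₀: A⊑∃r.¬B
   open: L(x₀) ⊇ {A, C, ¬B, ∃r.¬B, ∃s.¬C} (+ ∃-successors)
2. Hence (A ⊓ C) ⊑ (∃r.¬B ⊓ B): not entailed.

No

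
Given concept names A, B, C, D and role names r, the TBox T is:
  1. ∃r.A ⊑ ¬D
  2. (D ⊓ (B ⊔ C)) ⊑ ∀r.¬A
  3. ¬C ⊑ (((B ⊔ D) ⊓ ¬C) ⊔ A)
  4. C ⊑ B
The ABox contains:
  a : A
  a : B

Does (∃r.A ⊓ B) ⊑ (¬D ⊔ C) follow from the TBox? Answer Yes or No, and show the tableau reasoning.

Yes

1. (∃r.A ⊓ B) ⊑ (¬D ⊔ C)  ⇔  ((∃r.A ⊓ B) ⊓ (D ⊓ ¬C)) unsat w.r.t. T
   all branches close; clash {D, ¬D} at x₀
2. Hence (∃r.A ⊓ B) ⊑ (¬D ⊔ C): entailed.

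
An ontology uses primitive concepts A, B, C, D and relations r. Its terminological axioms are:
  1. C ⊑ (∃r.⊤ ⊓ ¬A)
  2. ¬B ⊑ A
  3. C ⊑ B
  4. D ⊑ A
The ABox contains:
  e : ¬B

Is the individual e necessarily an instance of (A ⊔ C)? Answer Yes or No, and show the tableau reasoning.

1. e : (A ⊔ C)?  L(e) = {¬B} ∪ {(¬A ⊓ ¬C)}
   clash {A, ¬A} at e — e ∈ (A ⊔ C)
2. Hence e : (A ⊔ C): entailed.

Yes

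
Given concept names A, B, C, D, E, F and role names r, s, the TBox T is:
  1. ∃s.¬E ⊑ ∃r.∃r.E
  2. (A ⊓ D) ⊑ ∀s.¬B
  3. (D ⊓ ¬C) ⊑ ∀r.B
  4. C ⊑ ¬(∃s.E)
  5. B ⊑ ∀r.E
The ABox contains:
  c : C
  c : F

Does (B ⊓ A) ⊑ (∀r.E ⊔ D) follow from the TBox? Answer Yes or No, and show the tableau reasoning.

Yes

1. (B ⊓ A) ⊑ (∀r.E ⊔ D)  ⇔  ((B ⊓ A) ⊓ (∃r.¬E ⊓ ¬D)) unsat w.r.t. T
   all branches close; clash {E, ¬E} at an ∃-successor
2. Hence (B ⊓ A) ⊑ (∀r.E ⊔ D): entailed.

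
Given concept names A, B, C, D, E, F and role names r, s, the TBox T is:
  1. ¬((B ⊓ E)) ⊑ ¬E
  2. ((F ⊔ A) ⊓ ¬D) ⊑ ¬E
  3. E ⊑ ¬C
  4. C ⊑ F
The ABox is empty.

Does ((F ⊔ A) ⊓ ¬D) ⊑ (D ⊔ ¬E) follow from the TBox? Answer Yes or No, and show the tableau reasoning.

Yes

1. ((F ⊔ A) ⊓ ¬D) ⊑ (D ⊔ ¬E)  ⇔  (((F ⊔ A) ⊓ ¬D) ⊓ (¬D ⊓ E)) unsat w.r.t. T
   all branches close; clash {E, ¬E} at x₀
2. Hence ((F ⊔ A) ⊓ ¬D) ⊑ (D ⊔ ¬E): entailed.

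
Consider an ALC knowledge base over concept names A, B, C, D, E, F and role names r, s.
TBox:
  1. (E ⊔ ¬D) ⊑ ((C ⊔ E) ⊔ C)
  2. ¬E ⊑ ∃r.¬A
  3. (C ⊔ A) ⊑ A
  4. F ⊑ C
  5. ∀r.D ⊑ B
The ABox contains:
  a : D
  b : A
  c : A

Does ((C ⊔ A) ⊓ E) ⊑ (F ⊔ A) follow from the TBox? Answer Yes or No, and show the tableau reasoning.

1. ((C ⊔ A) ⊓ E) ⊑ (F ⊔ A)  ⇔  (((C ⊔ A) ⊓ E) ⊓ (¬F ⊓ ¬A)) unsat w.r.t. T
   all branches close; clash {A, ¬A} at x₀
2. Hence ((C ⊔ A) ⊓ E) ⊑ (F ⊔ A): entailed.

Yes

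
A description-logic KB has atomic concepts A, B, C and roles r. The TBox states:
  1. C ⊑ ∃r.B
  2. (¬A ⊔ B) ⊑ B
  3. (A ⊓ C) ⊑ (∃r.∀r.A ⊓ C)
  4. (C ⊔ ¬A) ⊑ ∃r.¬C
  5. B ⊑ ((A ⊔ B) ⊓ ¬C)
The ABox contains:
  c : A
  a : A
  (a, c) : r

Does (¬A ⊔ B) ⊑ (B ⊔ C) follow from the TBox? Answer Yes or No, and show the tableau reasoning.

Yes

1. (¬A ⊔ B) ⊑ (B ⊔ C)  ⇔  ((¬A ⊔ B) ⊓ (¬B ⊓ ¬C)) unsat w.r.t. T
   all branches close; clash {B, ¬B} at x₀
2. Hence (¬A ⊔ B) ⊑ (B ⊔ C): entailed.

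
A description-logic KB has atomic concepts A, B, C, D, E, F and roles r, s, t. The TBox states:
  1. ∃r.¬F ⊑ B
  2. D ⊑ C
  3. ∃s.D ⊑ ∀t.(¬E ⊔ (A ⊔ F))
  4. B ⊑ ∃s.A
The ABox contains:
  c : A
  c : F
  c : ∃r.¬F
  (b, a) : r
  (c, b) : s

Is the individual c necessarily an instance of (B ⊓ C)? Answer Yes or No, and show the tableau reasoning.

1. c : (B ⊓ C)?  L(c) = {A, F, ∃r.¬F} ∪ {(¬B ⊔ ¬C)}
   apply at c: ∃r.¬F⊑B
   open: L(c) ⊇ {A, B, F, ¬C, ¬D, …} (+ ∃-successors) — c ∉ (B ⊓ C) possible
2. Hence c : (B ⊓ C): not entailed.

No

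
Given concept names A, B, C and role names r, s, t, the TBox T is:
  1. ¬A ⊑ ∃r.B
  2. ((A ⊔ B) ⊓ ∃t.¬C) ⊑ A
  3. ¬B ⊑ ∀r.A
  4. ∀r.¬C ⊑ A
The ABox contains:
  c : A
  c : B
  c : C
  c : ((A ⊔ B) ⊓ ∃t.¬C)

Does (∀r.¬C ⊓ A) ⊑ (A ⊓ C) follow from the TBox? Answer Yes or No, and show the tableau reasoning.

1. (∀r.¬C ⊓ A) ⊑ (A ⊓ C)  ⇔  ((∀r.¬C ⊓ A) ⊓ (¬A ⊔ ¬C)) unsat w.r.t. T
   open: L(x₀) ⊇ {A, B, ¬C, ∀r.¬C}
2. Hence (∀r.¬C ⊓ A) ⊑ (A ⊓ C): not entailed.

No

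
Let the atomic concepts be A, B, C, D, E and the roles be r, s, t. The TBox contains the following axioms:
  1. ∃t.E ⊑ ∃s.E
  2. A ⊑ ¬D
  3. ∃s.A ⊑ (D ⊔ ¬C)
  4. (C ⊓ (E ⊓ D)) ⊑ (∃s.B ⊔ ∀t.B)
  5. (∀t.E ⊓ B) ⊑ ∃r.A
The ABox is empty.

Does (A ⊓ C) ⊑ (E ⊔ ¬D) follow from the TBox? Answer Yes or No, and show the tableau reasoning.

1. (A ⊓ C) ⊑ (E ⊔ ¬D)  ⇔  ((A ⊓ C) ⊓ (¬E ⊓ D)) unsat w.r.t. T
   all branches close; clash {D, ¬D} at x₀
2. Hence (A ⊓ C) ⊑ (E ⊔ ¬D): entailed.

Yes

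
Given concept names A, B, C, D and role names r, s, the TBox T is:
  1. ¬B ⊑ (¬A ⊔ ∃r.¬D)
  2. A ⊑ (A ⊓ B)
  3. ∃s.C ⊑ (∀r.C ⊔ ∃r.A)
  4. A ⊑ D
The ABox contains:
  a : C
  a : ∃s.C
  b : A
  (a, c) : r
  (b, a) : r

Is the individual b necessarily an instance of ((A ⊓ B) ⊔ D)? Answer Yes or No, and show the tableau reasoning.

Yes

1. b : ((A ⊓ B) ⊔ D)?  L(b) = {A} ∪ {((¬A ⊔ ¬B) ⊓ ¬D)}
   clash {D, ¬D} at b — b ∈ ((A ⊓ B) ⊔ D)
2. Hence b : ((A ⊓ B) ⊔ D): entailed.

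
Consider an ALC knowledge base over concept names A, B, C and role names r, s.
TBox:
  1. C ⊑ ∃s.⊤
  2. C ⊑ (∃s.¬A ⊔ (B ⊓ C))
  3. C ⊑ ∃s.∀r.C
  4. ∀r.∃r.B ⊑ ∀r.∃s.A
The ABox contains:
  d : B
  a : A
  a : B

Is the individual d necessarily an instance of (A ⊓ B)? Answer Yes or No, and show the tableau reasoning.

1. d : (A ⊓ B)?  L(d) = {B} ∪ {(¬A ⊔ ¬B)}
   open: L(d) ⊇ {B, ¬A, ¬C, ∃r.∀r.¬B} (+ ∃-successors) — d ∉ (A ⊓ B) possible
2. Hence d : (A ⊓ B): not entailed.

No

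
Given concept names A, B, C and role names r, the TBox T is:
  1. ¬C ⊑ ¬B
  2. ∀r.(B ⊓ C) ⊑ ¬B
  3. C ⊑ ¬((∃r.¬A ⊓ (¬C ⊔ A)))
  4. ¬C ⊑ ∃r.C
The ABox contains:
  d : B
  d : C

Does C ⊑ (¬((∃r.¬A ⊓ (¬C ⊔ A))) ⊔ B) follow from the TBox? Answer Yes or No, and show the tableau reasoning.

1. C ⊑ (¬((∃r.¬A ⊓ (¬C ⊔ A))) ⊔ B)  ⇔  (C ⊓ ((∃r.¬A ⊓ (¬C ⊔ A)) ⊓ ¬B)) unsat w.r.t. T
   all branches close; clash {A, ¬A} at x₀
2. Hence C ⊑ (¬((∃r.¬A ⊓ (¬C ⊔ A))) ⊔ B): entailed.

Yes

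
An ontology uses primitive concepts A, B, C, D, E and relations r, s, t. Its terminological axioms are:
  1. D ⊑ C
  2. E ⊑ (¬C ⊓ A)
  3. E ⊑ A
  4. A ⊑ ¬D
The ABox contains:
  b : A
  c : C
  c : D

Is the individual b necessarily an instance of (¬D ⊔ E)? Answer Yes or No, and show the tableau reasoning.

1. b : (¬D ⊔ E)?  L(b) = {A} ∪ {(D ⊓ ¬E)}
   clash {D, ¬D} at b — b ∈ (¬D ⊔ E)
2. Hence b : (¬D ⊔ E): entailed.

Yes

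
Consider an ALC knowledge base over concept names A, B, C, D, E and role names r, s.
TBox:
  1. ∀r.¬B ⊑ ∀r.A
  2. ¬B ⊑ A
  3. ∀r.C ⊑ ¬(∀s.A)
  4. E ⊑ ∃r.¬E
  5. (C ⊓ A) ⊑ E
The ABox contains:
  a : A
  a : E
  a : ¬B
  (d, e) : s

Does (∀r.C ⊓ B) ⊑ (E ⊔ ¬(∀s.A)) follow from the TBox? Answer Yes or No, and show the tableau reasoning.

Yes

1. (∀r.C ⊓ B) ⊑ (E ⊔ ¬(∀s.A))  ⇔  ((∀r.C ⊓ B) ⊓ (¬E ⊓ ∀s.A)) unsat w.r.t. T
   all branches close; clash {E, ¬E} at x₀
2. Hence (∀r.C ⊓ B) ⊑ (E ⊔ ¬(∀s.A)): entailed.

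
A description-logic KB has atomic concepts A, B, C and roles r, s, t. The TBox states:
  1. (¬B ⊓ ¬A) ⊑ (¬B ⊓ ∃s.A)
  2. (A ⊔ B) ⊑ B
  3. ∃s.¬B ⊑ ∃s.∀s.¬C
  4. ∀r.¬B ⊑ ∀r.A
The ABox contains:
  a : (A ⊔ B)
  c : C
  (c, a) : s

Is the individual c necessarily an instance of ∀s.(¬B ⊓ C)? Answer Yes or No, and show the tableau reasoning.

No

1. c : ∀s.(¬B ⊓ C)?  L(c) = {C} ∪ {∃s.(B ⊔ ¬C)}
   open: L(c) ⊇ {B, C, ∀s.B, ∃r.B, ∃s.(B ⊔ ¬C)} (+ ∃-successors) — c ∉ ∀s.(¬B ⊓ C) possible
2. Hence c : ∀s.(¬B ⊓ C): not entailed.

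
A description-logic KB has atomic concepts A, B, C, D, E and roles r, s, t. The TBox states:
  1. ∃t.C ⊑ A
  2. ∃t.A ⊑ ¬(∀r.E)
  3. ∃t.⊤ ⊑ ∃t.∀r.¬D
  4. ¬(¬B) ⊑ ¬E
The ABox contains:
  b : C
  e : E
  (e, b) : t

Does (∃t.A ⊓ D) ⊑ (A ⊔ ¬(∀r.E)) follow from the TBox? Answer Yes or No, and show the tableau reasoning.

Yes

1. (∃t.A ⊓ D) ⊑ (A ⊔ ¬(∀r.E))  ⇔  ((∃t.A ⊓ D) ⊓ (¬A ⊓ ∀r.E)) unsat w.r.t. T
   all branches close; clash {A, ¬A} at x₀
2. Hence (∃t.A ⊓ D) ⊑ (A ⊔ ¬(∀r.E)): entailed.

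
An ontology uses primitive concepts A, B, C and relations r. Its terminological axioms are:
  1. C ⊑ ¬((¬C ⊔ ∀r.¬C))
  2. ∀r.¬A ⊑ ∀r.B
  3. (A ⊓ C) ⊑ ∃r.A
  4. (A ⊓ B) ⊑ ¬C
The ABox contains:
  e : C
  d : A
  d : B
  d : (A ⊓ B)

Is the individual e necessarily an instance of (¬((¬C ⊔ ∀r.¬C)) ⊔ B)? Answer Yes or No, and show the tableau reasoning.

1. e : (¬((¬C ⊔ ∀r.¬C)) ⊔ B)?  L(e) = {C} ∪ {((¬C ⊔ ∀r.¬C) ⊓ ¬B)}
   clash {C, ¬C} at e — e ∈ (¬((¬C ⊔ ∀r.¬C)) ⊔ B)
2. Hence e : (¬((¬C ⊔ ∀r.¬C)) ⊔ B): entailed.

Yes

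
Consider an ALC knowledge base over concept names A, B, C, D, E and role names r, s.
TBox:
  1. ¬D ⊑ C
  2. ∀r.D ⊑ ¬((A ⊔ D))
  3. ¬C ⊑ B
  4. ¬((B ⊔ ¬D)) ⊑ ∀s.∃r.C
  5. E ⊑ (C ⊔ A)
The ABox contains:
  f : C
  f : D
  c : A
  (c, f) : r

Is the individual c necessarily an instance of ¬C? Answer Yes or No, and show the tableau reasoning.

No

1. c : ¬C?  L(c) = {A} ∪ {C}
   open: L(c) ⊇ {A, B, C, ¬E, ∃r.¬D} (+ ∃-successors) — c ∉ ¬C possible
2. Hence c : ¬C: not entailed.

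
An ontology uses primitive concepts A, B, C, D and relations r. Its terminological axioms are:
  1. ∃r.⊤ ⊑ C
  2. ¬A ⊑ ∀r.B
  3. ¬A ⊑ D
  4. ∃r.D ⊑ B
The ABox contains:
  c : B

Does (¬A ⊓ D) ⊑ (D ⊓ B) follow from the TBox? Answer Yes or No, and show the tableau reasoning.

No

1. (¬A ⊓ D) ⊑ (D ⊓ B)  ⇔  ((¬A ⊓ D) ⊓ (¬D ⊔ ¬B)) unsat w.r.t. T
   apply at x₀: ¬A⊑∀r.B
   open: L(x₀) ⊇ {D, ¬A, ¬B, ∀r.B, ∀r.¬D, …}
2. Hence (¬A ⊓ D) ⊑ (D ⊓ B): not entailed.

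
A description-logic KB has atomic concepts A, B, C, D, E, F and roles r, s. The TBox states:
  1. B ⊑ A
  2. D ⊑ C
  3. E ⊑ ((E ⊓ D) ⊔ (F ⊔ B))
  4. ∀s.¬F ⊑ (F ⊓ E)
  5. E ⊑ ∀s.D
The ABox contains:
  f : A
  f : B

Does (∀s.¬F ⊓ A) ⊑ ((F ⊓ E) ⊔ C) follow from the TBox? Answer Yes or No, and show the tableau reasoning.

Yes

1. (∀s.¬F ⊓ A) ⊑ ((F ⊓ E) ⊔ C)  ⇔  ((∀s.¬F ⊓ A) ⊓ ((¬F ⊔ ¬E) ⊓ ¬C)) unsat w.r.t. T
   all branches close; clash {C, ¬C} at x₀
2. Hence (∀s.¬F ⊓ A) ⊑ ((F ⊓ E) ⊔ C): entailed.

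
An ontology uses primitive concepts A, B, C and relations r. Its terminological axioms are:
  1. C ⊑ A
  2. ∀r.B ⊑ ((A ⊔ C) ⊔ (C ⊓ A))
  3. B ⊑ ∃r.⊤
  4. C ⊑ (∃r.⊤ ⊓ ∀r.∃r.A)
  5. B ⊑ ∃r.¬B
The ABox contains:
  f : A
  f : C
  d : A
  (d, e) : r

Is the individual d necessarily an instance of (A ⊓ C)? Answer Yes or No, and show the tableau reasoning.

No

1. d : (A ⊓ C)?  L(d) = {A} ∪ {(¬A ⊔ ¬C)}
   open: L(d) ⊇ {A, ¬B, ¬C, ∃r.¬B} (+ ∃-successors) — d ∉ (A ⊓ C) possible
2. Hence d : (A ⊓ C): not entailed.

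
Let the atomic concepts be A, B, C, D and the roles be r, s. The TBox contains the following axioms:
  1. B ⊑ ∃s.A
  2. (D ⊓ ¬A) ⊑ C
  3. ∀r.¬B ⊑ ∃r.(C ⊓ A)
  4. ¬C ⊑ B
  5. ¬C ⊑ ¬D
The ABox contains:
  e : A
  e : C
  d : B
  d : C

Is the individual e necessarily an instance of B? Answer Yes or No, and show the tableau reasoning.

No

1. e : B?  L(e) = {A, C} ∪ {¬B}
   open: L(e) ⊇ {A, C, ¬B, ∃r.B} (+ ∃-successors) — e ∉ B possible
2. Hence e : B: not entailed.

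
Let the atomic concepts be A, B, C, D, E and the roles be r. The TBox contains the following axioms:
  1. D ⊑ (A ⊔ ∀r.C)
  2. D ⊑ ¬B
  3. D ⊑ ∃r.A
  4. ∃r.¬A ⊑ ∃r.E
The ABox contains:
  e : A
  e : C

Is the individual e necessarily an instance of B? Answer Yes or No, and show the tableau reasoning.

No

1. e : B?  L(e) = {A, C} ∪ {¬B}
   open: L(e) ⊇ {A, C, ¬B, ¬D, ∀r.A} — e ∉ B possible
2. Hence e : B: not entailed.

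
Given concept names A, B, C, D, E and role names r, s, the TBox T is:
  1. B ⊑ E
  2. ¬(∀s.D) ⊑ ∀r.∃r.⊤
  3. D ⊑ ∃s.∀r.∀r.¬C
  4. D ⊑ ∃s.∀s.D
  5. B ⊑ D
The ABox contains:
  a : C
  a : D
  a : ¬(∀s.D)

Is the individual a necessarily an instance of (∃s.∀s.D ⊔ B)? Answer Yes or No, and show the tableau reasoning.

1. a : (∃s.∀s.D ⊔ B)?  L(a) = {C, D, ¬(∀s.D)} ∪ {(∀s.∃s.¬D ⊓ ¬B)}
   clash {D, ¬D} at an ∃-successor — a ∈ (∃s.∀s.D ⊔ B)
2. Hence a : (∃s.∀s.D ⊔ B): entailed.

Yes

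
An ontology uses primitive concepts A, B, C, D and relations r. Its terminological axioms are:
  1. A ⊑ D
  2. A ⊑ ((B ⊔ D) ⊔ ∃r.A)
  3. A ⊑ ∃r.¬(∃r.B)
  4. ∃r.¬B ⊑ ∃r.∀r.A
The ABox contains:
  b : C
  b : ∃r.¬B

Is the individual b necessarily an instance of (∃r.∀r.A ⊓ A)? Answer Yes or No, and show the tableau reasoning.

1. b : (∃r.∀r.A ⊓ A)?  L(b) = {C, ∃r.¬B} ∪ {(∀r.∃r.¬A ⊔ ¬A)}
   apply at b: ∃r.¬B⊑∃r.∀r.A
   open: L(b) ⊇ {C, ¬A, ∃r.¬B, ∃r.∀r.A} (+ ∃-successors) — b ∉ (∃r.∀r.A ⊓ A) possible
2. Hence b : (∃r.∀r.A ⊓ A): not entailed.

No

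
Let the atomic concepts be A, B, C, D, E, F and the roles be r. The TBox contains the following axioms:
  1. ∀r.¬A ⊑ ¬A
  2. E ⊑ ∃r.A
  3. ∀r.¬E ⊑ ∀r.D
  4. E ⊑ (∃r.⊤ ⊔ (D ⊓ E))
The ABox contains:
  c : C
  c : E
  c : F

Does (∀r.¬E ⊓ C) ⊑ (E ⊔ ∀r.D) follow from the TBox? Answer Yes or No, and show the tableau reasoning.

1. (∀r.¬E ⊓ C) ⊑ (E ⊔ ∀r.D)  ⇔  ((∀r.¬E ⊓ C) ⊓ (¬E ⊓ ∃r.¬D)) unsat w.r.t. T
   all branches close; clash {D, ¬D} at an ∃-successor
2. Hence (∀r.¬E ⊓ C) ⊑ (E ⊔ ∀r.D): entailed.

Yes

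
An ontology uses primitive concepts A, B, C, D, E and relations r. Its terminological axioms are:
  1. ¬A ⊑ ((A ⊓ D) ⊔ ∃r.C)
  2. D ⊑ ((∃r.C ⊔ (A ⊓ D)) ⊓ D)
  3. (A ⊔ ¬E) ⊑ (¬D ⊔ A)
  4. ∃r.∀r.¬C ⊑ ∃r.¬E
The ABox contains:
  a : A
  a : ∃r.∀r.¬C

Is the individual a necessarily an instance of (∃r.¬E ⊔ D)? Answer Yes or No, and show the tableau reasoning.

1. a : (∃r.¬E ⊔ D)?  L(a) = {A, ∃r.∀r.¬C} ∪ {(∀r.E ⊓ ¬D)}
   clash {E, ¬E} at an ∃-successor — a ∈ (∃r.¬E ⊔ D)
2. Hence a : (∃r.¬E ⊔ D): entailed.

Yes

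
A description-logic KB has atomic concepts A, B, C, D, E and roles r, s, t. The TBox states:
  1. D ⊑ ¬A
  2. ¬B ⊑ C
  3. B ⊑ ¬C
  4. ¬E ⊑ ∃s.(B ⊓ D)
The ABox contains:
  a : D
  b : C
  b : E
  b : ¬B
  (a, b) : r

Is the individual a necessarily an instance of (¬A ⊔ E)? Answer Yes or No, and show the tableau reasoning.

Yes

1. a : (¬A ⊔ E)?  L(a) = {D} ∪ {(A ⊓ ¬E)}
   clash {C, ¬C} at a — a ∈ (¬A ⊔ E)
2. Hence a : (¬A ⊔ E): entailed.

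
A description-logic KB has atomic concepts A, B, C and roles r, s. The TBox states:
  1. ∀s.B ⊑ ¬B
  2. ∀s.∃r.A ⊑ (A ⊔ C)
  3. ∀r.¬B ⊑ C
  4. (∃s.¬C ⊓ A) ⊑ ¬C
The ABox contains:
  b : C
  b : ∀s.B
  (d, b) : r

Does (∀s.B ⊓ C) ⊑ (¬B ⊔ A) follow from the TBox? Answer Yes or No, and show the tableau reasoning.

1. (∀s.B ⊓ C) ⊑ (¬B ⊔ A)  ⇔  ((∀s.B ⊓ C) ⊓ (B ⊓ ¬A)) unsat w.r.t. T
   all branches close; clash {C, ¬C} at x₀
2. Hence (∀s.B ⊓ C) ⊑ (¬B ⊔ A): entailed.

Yes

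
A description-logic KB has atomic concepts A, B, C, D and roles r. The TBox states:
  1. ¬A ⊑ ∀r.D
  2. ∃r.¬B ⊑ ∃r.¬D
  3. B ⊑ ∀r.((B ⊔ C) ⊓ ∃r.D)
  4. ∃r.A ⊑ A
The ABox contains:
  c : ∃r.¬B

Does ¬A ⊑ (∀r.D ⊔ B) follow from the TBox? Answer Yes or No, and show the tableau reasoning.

1. ¬A ⊑ (∀r.D ⊔ B)  ⇔  (¬A ⊓ (∃r.¬D ⊓ ¬B)) unsat w.r.t. T
   all branches close; clash {A, ¬A} at x₀
2. Hence ¬A ⊑ (∀r.D ⊔ B): entailed.

Yes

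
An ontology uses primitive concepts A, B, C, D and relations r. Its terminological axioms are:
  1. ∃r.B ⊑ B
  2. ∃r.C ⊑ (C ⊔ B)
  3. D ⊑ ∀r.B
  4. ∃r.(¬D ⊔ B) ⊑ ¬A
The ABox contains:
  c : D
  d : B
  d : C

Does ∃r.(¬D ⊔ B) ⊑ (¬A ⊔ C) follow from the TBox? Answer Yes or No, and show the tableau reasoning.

Yes

1. ∃r.(¬D ⊔ B) ⊑ (¬A ⊔ C)  ⇔  (∃r.(¬D ⊔ B) ⊓ (A ⊓ ¬C)) unsat w.r.t. T
   all branches close; clash {A, ¬A} at x₀
2. Hence ∃r.(¬D ⊔ B) ⊑ (¬A ⊔ C): entailed.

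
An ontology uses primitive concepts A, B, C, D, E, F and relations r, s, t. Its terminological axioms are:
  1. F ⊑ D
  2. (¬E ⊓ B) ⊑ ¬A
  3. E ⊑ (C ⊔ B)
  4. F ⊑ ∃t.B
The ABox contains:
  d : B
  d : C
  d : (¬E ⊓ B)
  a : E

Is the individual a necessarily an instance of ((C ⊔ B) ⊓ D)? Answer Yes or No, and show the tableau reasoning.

No

1. a : ((C ⊔ B) ⊓ D)?  L(a) = {E} ∪ {((¬C ⊓ ¬B) ⊔ ¬D)}
   apply at a: E⊑(C ⊔ B)
   open: L(a) ⊇ {C, E, ¬D, ¬F} — a ∉ ((C ⊔ B) ⊓ D) possible
2. Hence a : ((C ⊔ B) ⊓ D): not entailed.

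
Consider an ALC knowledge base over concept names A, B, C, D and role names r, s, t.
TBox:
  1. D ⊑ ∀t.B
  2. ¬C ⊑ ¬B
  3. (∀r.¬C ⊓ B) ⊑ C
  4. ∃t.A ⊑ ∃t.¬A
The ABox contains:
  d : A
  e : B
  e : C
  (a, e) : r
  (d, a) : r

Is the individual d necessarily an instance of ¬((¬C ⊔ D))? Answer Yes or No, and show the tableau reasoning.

No

1. d : ¬((¬C ⊔ D))?  L(d) = {A} ∪ {(¬C ⊔ D)}
   open: L(d) ⊇ {A, C, D, ∀t.B, ∀t.¬A} — d ∉ ¬((¬C ⊔ D)) possible
2. Hence d : ¬((¬C ⊔ D)): not entailed.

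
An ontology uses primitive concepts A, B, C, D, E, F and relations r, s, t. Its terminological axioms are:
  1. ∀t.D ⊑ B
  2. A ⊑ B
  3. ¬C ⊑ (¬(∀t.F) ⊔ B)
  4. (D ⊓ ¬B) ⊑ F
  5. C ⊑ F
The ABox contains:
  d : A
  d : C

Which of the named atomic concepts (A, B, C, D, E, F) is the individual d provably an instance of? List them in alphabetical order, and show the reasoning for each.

1. d : A?  L(d) = {A, C} ∪ {¬A}
   clash {A, ¬A} at d — d ∈ A
2. d : B?  L(d) = {A, C} ∪ {¬B}
   clash {B, ¬B} at d — d ∈ B
3. d : C?  L(d) = {A, C} ∪ {¬C}
   clash {C, ¬C} at d — d ∈ C
4. d : D?  L(d) = {A, C} ∪ {¬D}
   apply at d: A⊑B; C⊑F
   open: L(d) ⊇ {A, B, C, F, ¬D} — d ∉ D possible
5. d : E?  L(d) = {A, C} ∪ {¬E}
   apply at d: A⊑B; C⊑F
   open: L(d) ⊇ {A, B, C, F, ¬E} — d ∉ E possible
6. d : F?  L(d) = {A, C} ∪ {¬F}
   clash {F, ¬F} at d — d ∈ F
7. Entailed for d: {A, B, C, F}

{A, B, C, F}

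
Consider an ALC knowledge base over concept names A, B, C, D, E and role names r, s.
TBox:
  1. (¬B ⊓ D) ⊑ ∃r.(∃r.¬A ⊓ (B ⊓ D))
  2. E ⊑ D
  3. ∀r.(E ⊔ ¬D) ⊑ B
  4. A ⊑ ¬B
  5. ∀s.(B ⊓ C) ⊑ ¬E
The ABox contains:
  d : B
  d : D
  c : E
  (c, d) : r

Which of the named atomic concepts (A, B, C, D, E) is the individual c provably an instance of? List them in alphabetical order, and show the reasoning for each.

1. c : A?  L(c) = {E} ∪ {¬A}
   apply at c: E⊑D
   open: L(c) ⊇ {B, D, E, ¬A, ∃r.(¬E ⊓ D), …} (+ ∃-successors) — c ∉ A possible
2. c : B?  L(c) = {E} ∪ {¬B}
   apply at c: E⊑D
   open: L(c) ⊇ {D, E, ¬B, ∃r.(¬E ⊓ D), ∃r.(∃r.¬A ⊓ (B ⊓ D)), …} (+ ∃-successors) — c ∉ B possible
3. c : C?  L(c) = {E} ∪ {¬C}
   apply at c: E⊑D
   open: L(c) ⊇ {B, D, E, ¬A, ¬C, …} (+ ∃-successors) — c ∉ C possible
4. c : D?  L(c) = {E} ∪ {¬D}
   clash {D, ¬D} at c — c ∈ D
5. c : E?  L(c) = {E} ∪ {¬E}
   clash {E, ¬E} at c — c ∈ E
6. Entailed for c: {D, E}

{D, E}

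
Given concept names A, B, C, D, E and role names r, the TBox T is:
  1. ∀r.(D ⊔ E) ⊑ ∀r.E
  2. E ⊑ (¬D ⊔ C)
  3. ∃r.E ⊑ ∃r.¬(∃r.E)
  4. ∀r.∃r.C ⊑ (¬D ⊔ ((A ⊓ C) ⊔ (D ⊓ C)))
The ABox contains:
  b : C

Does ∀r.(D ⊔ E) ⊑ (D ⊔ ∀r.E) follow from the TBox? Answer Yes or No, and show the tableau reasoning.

Yes

1. ∀r.(D ⊔ E) ⊑ (D ⊔ ∀r.E)  ⇔  (∀r.(D ⊔ E) ⊓ (¬D ⊓ ∃r.¬E)) unsat w.r.t. T
   all branches close; clash {E, ¬E} at an ∃-successor
2. Hence ∀r.(D ⊔ E) ⊑ (D ⊔ ∀r.E): entailed.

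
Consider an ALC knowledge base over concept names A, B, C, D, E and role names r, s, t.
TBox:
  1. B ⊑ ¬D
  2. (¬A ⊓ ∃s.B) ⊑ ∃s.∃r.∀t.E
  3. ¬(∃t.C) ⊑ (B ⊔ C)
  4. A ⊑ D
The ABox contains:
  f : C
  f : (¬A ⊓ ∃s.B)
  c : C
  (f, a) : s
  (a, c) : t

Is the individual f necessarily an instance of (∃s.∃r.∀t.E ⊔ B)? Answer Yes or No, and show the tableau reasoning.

Yes

1. f : (∃s.∃r.∀t.E ⊔ B)?  L(f) = {C, (¬A ⊓ ∃s.B)} ∪ {(∀s.∀r.∃t.¬E ⊓ ¬B)}
   clash {D, ¬D} at an ∃-successor — f ∈ (∃s.∃r.∀t.E ⊔ B)
2. Hence f : (∃s.∃r.∀t.E ⊔ B): entailed.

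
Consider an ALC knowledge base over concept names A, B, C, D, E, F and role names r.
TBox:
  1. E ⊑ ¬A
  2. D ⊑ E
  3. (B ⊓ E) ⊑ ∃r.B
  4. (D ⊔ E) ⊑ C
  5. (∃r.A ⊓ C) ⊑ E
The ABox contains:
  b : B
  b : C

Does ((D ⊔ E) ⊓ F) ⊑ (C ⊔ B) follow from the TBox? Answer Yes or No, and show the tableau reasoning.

1. ((D ⊔ E) ⊓ F) ⊑ (C ⊔ B)  ⇔  (((D ⊔ E) ⊓ F) ⊓ (¬C ⊓ ¬B)) unsat w.r.t. T
   all branches close; clash {C, ¬C} at x₀
2. Hence ((D ⊔ E) ⊓ F) ⊑ (C ⊔ B): entailed.

Yes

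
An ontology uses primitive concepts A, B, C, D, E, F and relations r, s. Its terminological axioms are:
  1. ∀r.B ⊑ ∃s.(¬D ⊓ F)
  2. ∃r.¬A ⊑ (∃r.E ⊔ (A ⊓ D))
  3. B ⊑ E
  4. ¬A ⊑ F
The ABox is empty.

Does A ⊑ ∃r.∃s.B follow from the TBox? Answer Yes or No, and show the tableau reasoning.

1. A ⊑ ∃r.∃s.B  ⇔  (A ⊓ ∀r.∀s.¬B) unsat w.r.t. T
   open: L(x₀) ⊇ {A, ¬B, ∀r.A, ∀r.∀s.¬B, ∃r.¬B} (+ ∃-successors)
2. Hence A ⊑ ∃r.∃s.B: not entailed.

No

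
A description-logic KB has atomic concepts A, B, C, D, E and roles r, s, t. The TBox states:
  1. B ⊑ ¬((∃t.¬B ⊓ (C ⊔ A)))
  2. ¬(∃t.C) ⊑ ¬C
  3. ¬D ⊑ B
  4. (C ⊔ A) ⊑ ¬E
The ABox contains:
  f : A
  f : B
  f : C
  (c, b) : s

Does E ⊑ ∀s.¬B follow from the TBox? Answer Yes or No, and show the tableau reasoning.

1. E ⊑ ∀s.¬B  ⇔  (E ⊓ ∃s.B) unsat w.r.t. T
   open: L(x₀) ⊇ {D, E, ¬A, ¬B, ¬C, …} (+ ∃-successors)
2. Hence E ⊑ ∀s.¬B: not entailed.

No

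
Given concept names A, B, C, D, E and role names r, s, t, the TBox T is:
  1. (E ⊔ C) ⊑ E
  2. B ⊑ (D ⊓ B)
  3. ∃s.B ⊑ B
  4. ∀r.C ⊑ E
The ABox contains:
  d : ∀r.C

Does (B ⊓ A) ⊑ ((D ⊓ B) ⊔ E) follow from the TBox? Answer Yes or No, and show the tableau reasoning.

Yes

1. (B ⊓ A) ⊑ ((D ⊓ B) ⊔ E)  ⇔  ((B ⊓ A) ⊓ ((¬D ⊔ ¬B) ⊓ ¬E)) unsat w.r.t. T
   all branches close; clash {B, ¬B} at x₀
2. Hence (B ⊓ A) ⊑ ((D ⊓ B) ⊔ E): entailed.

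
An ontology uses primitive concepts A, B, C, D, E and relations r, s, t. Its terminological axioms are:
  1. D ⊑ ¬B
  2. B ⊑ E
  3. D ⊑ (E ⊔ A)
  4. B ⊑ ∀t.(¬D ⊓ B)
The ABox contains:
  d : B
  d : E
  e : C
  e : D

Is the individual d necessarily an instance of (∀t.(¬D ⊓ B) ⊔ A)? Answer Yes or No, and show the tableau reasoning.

1. d : (∀t.(¬D ⊓ B) ⊔ A)?  L(d) = {B, E} ∪ {(∃t.(D ⊔ ¬B) ⊓ ¬A)}
   clash {B, ¬B} at d — d ∈ (∀t.(¬D ⊓ B) ⊔ A)
2. Hence d : (∀t.(¬D ⊓ B) ⊔ A): entailed.

Yes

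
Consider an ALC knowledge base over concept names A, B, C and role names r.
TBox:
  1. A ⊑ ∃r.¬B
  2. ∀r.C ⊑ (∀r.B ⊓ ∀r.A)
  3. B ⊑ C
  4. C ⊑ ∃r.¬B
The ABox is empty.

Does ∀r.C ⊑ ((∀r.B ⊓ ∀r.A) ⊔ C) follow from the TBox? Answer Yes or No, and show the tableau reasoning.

1. ∀r.C ⊑ ((∀r.B ⊓ ∀r.A) ⊔ C)  ⇔  (∀r.C ⊓ ((∃r.¬B ⊔ ∃r.¬A) ⊓ ¬C)) unsat w.r.t. T
   all branches close; clash {C, ¬C} at x₀
2. Hence ∀r.C ⊑ ((∀r.B ⊓ ∀r.A) ⊔ C): entailed.

Yes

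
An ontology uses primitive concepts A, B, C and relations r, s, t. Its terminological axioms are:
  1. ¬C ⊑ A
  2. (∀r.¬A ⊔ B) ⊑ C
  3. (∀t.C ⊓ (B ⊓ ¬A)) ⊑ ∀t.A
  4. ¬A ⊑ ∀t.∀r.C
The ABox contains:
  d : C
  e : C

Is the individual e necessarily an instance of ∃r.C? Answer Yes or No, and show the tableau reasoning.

No

1. e : ∃r.C?  L(e) = {C} ∪ {∀r.¬C}
   open: L(e) ⊇ {A, C, ∀r.¬C, ∃t.¬C} (+ ∃-successors) — e ∉ ∃r.C possible
2. Hence e : ∃r.C: not entailed.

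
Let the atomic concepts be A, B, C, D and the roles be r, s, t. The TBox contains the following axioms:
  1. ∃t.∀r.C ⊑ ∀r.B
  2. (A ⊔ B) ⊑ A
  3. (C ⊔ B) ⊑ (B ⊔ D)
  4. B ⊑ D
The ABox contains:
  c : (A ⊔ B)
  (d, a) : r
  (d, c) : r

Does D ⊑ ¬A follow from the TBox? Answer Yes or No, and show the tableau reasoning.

1. D ⊑ ¬A  ⇔  (D ⊓ A) unsat w.r.t. T
   open: L(x₀) ⊇ {A, D, ¬B, ¬C, ∀t.∃r.¬C}
2. Hence D ⊑ ¬A: not entailed.

No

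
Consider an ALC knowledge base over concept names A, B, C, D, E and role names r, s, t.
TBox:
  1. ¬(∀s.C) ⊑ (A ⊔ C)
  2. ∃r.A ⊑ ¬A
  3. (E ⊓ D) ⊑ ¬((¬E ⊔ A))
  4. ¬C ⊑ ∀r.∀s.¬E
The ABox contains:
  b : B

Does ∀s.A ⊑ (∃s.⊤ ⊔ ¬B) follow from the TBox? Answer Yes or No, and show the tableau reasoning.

1. ∀s.A ⊑ (∃s.⊤ ⊔ ¬B)  ⇔  (∀s.A ⊓ (∀s.⊥ ⊓ B)) unsat w.r.t. T
   open: L(x₀) ⊇ {B, C, ¬E, ∀r.¬A, ∀s.A, …}
2. Hence ∀s.A ⊑ (∃s.⊤ ⊔ ¬B): not entailed.

No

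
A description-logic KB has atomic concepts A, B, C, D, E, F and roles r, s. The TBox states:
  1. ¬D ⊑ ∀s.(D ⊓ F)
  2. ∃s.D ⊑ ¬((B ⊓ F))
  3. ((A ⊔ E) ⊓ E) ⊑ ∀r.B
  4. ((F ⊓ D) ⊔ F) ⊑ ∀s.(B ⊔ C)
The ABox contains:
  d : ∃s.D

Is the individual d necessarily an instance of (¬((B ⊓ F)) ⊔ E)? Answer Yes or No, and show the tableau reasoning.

Yes

1. d : (¬((B ⊓ F)) ⊔ E)?  L(d) = {∃s.D} ∪ {((B ⊓ F) ⊓ ¬E)}
   clash {F, ¬F} at d — d ∈ (¬((B ⊓ F)) ⊔ E)
2. Hence d : (¬((B ⊓ F)) ⊔ E): entailed.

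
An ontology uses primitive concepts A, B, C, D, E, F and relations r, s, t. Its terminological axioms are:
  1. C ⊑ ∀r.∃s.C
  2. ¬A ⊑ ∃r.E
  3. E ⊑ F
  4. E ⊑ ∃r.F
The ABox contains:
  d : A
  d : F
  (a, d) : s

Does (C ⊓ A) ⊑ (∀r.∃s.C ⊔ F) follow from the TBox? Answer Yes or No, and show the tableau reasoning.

Yes

1. (C ⊓ A) ⊑ (∀r.∃s.C ⊔ F)  ⇔  ((C ⊓ A) ⊓ (∃r.∀s.¬C ⊓ ¬F)) unsat w.r.t. T
   all branches close; clash {F, ¬F} at x₀
2. Hence (C ⊓ A) ⊑ (∀r.∃s.C ⊔ F): entailed.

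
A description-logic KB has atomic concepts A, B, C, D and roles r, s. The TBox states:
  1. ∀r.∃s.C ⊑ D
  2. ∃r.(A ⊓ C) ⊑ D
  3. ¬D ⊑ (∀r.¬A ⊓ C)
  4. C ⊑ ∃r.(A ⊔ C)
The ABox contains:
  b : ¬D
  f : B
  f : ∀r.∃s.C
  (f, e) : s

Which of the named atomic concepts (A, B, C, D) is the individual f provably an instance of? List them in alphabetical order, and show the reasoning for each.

1. f : A?  L(f) = {B, ∀r.∃s.C} ∪ {¬A}
   apply at f: ∀r.∃s.C⊑D
   open: L(f) ⊇ {B, D, ¬A, ¬C, ∀r.∃s.C} — f ∉ A possible
2. f : B?  L(f) = {B, ∀r.∃s.C} ∪ {¬B}
   clash {B, ¬B} at f — f ∈ B
3. f : C?  L(f) = {B, ∀r.∃s.C} ∪ {¬C}
   apply at f: ∀r.∃s.C⊑D
   open: L(f) ⊇ {B, D, ¬C, ∀r.∃s.C} — f ∉ C possible
4. f : D?  L(f) = {B, ∀r.∃s.C} ∪ {¬D}
   clash {D, ¬D} at f — f ∈ D
5. Entailed for f: {B, D}

{B, D}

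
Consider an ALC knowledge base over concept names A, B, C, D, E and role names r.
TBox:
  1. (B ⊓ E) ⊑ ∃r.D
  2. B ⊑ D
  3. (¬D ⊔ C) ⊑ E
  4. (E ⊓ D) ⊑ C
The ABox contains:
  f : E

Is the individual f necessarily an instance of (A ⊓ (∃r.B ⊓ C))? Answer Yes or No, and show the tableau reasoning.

1. f : (A ⊓ (∃r.B ⊓ C))?  L(f) = {E} ∪ {(¬A ⊔ (∀r.¬B ⊔ ¬C))}
   open: L(f) ⊇ {E, ¬A, ¬B, ¬D} — f ∉ (A ⊓ (∃r.B ⊓ C)) possible
2. Hence f : (A ⊓ (∃r.B ⊓ C)): not entailed.

No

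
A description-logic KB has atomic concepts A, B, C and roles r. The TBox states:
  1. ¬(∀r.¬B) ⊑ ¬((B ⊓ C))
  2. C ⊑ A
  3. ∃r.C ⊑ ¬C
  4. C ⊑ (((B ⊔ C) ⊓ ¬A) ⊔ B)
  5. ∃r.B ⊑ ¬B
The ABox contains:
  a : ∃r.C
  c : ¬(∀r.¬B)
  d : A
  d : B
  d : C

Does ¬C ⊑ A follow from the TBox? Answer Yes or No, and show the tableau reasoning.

No

1. ¬C ⊑ A  ⇔  (¬C ⊓ ¬A) unsat w.r.t. T
   open: L(x₀) ⊇ {¬A, ¬C, ∀r.¬B}
2. Hence ¬C ⊑ A: not entailed.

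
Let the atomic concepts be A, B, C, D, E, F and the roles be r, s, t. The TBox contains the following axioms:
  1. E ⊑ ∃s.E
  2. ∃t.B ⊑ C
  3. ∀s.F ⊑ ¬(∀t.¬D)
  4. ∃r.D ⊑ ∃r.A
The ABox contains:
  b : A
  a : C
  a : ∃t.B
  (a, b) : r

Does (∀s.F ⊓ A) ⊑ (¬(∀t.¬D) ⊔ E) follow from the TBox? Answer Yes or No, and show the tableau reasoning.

Yes

1. (∀s.F ⊓ A) ⊑ (¬(∀t.¬D) ⊔ E)  ⇔  ((∀s.F ⊓ A) ⊓ (∀t.¬D ⊓ ¬E)) unsat w.r.t. T
   all branches close; clash {D, ¬D} at an ∃-successor
2. Hence (∀s.F ⊓ A) ⊑ (¬(∀t.¬D) ⊔ E): entailed.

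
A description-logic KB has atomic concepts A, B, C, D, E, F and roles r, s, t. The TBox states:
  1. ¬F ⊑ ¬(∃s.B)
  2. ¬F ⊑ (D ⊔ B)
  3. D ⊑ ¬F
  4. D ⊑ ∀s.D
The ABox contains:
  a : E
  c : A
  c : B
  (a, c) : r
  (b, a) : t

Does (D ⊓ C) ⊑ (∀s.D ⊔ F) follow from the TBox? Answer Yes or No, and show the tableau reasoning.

Yes

1. (D ⊓ C) ⊑ (∀s.D ⊔ F)  ⇔  ((D ⊓ C) ⊓ (∃s.¬D ⊓ ¬F)) unsat w.r.t. T
   all branches close; clash {D, ¬D} at an ∃-successor
2. Hence (D ⊓ C) ⊑ (∀s.D ⊔ F): entailed.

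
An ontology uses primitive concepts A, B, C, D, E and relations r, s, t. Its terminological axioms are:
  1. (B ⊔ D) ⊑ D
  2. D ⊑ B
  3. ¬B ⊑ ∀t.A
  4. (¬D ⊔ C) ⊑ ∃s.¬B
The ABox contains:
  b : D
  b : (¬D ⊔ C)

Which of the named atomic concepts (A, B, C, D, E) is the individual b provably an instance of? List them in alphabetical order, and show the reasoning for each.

{B, C, D}

1. b : A?  L(b) = {D, (¬D ⊔ C)} ∪ {¬A}
   apply at b: D⊑B; (¬D ⊔ C)⊑∃s.¬B
   open: L(b) ⊇ {B, C, D, ¬A, ∃s.¬B} (+ ∃-successors) — b ∉ A possible
2. b : B?  L(b) = {D, (¬D ⊔ C)} ∪ {¬B}
   clash {B, ¬B} at b — b ∈ B
3. b : C?  L(b) = {D, (¬D ⊔ C)} ∪ {¬C}
   clash {C, ¬C} at b — b ∈ C
4. b : D?  L(b) = {D, (¬D ⊔ C)} ∪ {¬D}
   clash {D, ¬D} at b — b ∈ D
5. b : E?  L(b) = {D, (¬D ⊔ C)} ∪ {¬E}
   apply at b: D⊑B; (¬D ⊔ C)⊑∃s.¬B
   open: L(b) ⊇ {B, C, D, ¬E, ∃s.¬B} (+ ∃-successors) — b ∉ E possible
6. Entailed for b: {B, C, D}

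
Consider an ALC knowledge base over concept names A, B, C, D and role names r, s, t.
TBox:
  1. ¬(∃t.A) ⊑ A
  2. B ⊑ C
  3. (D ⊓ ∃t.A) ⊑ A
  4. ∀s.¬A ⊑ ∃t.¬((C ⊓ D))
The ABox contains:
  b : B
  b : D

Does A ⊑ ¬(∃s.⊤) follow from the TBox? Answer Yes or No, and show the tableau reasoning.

1. A ⊑ ¬(∃s.⊤)  ⇔  (A ⊓ ∃s.⊤) unsat w.r.t. T
   open: L(x₀) ⊇ {A, ¬B, ∃s.A, ∃s.⊤} (+ ∃-successors)
2. Hence A ⊑ ¬(∃s.⊤): not entailed.

No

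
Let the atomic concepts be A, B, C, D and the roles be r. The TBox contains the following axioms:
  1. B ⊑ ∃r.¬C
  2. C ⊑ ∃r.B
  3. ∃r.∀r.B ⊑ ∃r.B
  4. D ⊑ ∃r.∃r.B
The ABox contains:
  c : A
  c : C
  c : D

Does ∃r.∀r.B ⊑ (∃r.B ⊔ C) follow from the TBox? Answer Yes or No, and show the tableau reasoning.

Yes

1. ∃r.∀r.B ⊑ (∃r.B ⊔ C)  ⇔  (∃r.∀r.B ⊓ (∀r.¬B ⊓ ¬C)) unsat w.r.t. T
   all branches close; clash {B, ¬B} at an ∃-successor
2. Hence ∃r.∀r.B ⊑ (∃r.B ⊔ C): entailed.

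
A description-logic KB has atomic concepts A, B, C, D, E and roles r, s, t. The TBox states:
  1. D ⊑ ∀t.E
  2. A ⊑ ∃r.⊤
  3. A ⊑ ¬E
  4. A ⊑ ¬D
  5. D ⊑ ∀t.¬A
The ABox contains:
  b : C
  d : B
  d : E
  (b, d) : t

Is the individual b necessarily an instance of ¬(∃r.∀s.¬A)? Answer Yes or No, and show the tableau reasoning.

1. b : ¬(∃r.∀s.¬A)?  L(b) = {C} ∪ {∃r.∀s.¬A}
   open: L(b) ⊇ {C, ¬A, ¬D, ∃r.∀s.¬A} (+ ∃-successors) — b ∉ ¬(∃r.∀s.¬A) possible
2. Hence b : ¬(∃r.∀s.¬A): not entailed.

No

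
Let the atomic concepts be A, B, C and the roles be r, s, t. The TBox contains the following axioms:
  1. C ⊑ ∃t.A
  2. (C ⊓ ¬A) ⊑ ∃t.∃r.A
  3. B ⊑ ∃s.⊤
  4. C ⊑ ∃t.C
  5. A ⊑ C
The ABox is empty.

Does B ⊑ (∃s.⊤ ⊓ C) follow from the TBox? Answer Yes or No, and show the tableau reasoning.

No

1. B ⊑ (∃s.⊤ ⊓ C)  ⇔  (B ⊓ (∀s.⊥ ⊔ ¬C)) unsat w.r.t. T
   apply at x₀: B⊑∃s.⊤
   open: L(x₀) ⊇ {B, ¬A, ¬C, ∃s.⊤} (+ ∃-successors)
2. Hence B ⊑ (∃s.⊤ ⊓ C): not entailed.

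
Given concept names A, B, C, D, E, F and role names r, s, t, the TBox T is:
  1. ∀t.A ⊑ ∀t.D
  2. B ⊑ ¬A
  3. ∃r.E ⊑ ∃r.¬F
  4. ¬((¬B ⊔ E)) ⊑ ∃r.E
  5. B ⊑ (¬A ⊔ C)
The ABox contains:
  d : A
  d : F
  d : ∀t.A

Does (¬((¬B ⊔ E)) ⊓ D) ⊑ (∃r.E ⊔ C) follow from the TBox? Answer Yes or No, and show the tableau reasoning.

Yes

1. (¬((¬B ⊔ E)) ⊓ D) ⊑ (∃r.E ⊔ C)  ⇔  (((B ⊓ ¬E) ⊓ D) ⊓ (∀r.¬E ⊓ ¬C)) unsat w.r.t. T
   all branches close; clash {E, ¬E} at an ∃-successor
2. Hence (¬((¬B ⊔ E)) ⊓ D) ⊑ (∃r.E ⊔ C): entailed.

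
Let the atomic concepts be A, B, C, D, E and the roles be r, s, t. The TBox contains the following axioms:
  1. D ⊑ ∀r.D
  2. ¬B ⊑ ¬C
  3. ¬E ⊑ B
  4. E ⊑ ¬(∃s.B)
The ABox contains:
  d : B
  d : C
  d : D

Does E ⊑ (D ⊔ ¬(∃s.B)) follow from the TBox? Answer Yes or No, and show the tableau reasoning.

Yes

1. E ⊑ (D ⊔ ¬(∃s.B))  ⇔  (E ⊓ (¬D ⊓ ∃s.B)) unsat w.r.t. T
   all branches close; clash {B, ¬B} at an ∃-successor
2. Hence E ⊑ (D ⊔ ¬(∃s.B)): entailed.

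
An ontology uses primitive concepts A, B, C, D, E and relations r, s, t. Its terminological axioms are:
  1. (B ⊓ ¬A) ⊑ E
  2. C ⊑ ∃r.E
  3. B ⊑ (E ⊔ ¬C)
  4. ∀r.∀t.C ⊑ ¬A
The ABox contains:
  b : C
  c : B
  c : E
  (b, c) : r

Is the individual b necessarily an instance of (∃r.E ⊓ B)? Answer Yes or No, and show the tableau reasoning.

No

1. b : (∃r.E ⊓ B)?  L(b) = {C} ∪ {(∀r.¬E ⊔ ¬B)}
   apply at b: C⊑∃r.E
   open: L(b) ⊇ {C, ¬B, ∃r.E, ∃r.∃t.¬C} (+ ∃-successors) — b ∉ (∃r.E ⊓ B) possible
2. Hence b : (∃r.E ⊓ B): not entailed.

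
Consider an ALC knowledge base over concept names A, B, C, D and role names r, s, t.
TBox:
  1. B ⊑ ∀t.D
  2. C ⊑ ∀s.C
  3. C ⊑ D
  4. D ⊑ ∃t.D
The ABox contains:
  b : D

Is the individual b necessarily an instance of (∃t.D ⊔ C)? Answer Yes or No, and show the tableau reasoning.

1. b : (∃t.D ⊔ C)?  L(b) = {D} ∪ {(∀t.¬D ⊓ ¬C)}
   clash {D, ¬D} at an ∃-successor — b ∈ (∃t.D ⊔ C)
2. Hence b : (∃t.D ⊔ C): entailed.

Yes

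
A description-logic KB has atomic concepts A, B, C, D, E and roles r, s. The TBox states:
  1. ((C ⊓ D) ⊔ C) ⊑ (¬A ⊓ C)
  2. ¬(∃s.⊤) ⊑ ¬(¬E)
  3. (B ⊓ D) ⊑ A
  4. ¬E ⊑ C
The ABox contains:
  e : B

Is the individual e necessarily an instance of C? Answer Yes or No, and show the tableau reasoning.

1. e : C?  L(e) = {B} ∪ {¬C}
   open: L(e) ⊇ {B, E, ¬C, ¬D} — e ∉ C possible
2. Hence e : C: not entailed.

No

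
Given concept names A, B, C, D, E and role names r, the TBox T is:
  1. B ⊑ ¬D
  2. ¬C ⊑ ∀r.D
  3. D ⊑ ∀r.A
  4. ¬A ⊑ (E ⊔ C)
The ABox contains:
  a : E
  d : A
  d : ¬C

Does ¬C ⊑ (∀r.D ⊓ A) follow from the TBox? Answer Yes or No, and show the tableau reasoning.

1. ¬C ⊑ (∀r.D ⊓ A)  ⇔  (¬C ⊓ (∃r.¬D ⊔ ¬A)) unsat w.r.t. T
   apply at x₀: ¬C⊑∀r.D
   open: L(x₀) ⊇ {E, ¬A, ¬B, ¬C, ¬D, …}
2. Hence ¬C ⊑ (∀r.D ⊓ A): not entailed.

No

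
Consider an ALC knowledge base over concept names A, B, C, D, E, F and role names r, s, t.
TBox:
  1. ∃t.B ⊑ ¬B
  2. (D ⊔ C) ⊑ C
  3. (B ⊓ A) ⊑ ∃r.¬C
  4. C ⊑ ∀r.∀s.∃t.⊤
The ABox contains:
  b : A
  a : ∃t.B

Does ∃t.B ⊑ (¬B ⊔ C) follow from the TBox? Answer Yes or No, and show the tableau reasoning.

Yes

1. ∃t.B ⊑ (¬B ⊔ C)  ⇔  (∃t.B ⊓ (B ⊓ ¬C)) unsat w.r.t. T
   all branches close; clash {C, ¬C} at x₀
2. Hence ∃t.B ⊑ (¬B ⊔ C): entailed.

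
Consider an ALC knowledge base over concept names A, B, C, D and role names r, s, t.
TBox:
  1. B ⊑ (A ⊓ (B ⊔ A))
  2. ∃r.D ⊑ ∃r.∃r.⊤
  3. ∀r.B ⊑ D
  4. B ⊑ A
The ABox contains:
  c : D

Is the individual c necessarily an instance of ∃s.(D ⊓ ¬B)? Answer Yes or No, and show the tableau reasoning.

1. c : ∃s.(D ⊓ ¬B)?  L(c) = {D} ∪ {∀s.(¬D ⊔ B)}
   open: L(c) ⊇ {D, ¬B, ∀r.¬D, ∀s.(¬D ⊔ B)} — c ∉ ∃s.(D ⊓ ¬B) possible
2. Hence c : ∃s.(D ⊓ ¬B): not entailed.

No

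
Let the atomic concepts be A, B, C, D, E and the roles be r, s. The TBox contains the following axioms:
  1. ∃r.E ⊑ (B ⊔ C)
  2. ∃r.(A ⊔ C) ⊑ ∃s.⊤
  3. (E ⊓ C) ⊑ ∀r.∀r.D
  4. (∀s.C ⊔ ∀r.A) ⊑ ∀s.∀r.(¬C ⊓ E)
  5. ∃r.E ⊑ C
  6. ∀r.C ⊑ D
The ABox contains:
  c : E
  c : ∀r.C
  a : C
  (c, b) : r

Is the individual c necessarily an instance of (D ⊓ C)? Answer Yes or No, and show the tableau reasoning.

1. c : (D ⊓ C)?  L(c) = {E, ∀r.C} ∪ {(¬D ⊔ ¬C)}
   apply at c: ∀r.C⊑D
   open: L(c) ⊇ {D, E, ¬C, ∀r.C, ∀r.¬E, …} (+ ∃-successors) — c ∉ (D ⊓ C) possible
2. Hence c : (D ⊓ C): not entailed.

No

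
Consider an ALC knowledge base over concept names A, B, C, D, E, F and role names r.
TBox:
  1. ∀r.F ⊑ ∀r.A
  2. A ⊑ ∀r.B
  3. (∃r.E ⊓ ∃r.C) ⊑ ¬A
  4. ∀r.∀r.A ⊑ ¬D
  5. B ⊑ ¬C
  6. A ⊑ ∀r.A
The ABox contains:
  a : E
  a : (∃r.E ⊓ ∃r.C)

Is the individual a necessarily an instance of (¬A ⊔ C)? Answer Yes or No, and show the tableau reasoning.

1. a : (¬A ⊔ C)?  L(a) = {E, (∃r.E ⊓ ∃r.C)} ∪ {(A ⊓ ¬C)}
   clash {A, ¬A} at a — a ∈ (¬A ⊔ C)
2. Hence a : (¬A ⊔ C): entailed.

Yes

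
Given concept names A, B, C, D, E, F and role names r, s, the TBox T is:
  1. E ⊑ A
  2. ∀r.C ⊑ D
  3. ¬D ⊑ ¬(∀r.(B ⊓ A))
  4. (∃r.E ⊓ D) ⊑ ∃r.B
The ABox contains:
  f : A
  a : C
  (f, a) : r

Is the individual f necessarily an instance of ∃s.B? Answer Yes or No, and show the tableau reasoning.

No

1. f : ∃s.B?  L(f) = {A} ∪ {∀s.¬B}
   open: L(f) ⊇ {A, D, ∀r.¬E, ∀s.¬B, ∃r.¬C} (+ ∃-successors) — f ∉ ∃s.B possible
2. Hence f : ∃s.B: not entailed.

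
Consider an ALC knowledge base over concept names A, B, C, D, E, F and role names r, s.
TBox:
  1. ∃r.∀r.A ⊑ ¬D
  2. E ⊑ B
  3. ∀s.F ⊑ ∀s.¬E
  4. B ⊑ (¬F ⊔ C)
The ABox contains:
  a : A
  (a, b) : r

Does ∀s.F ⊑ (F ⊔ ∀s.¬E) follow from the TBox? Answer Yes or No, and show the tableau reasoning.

1. ∀s.F ⊑ (F ⊔ ∀s.¬E)  ⇔  (∀s.F ⊓ (¬F ⊓ ∃s.E)) unsat w.r.t. T
   all branches close; clash {E, ¬E} at an ∃-successor
2. Hence ∀s.F ⊑ (F ⊔ ∀s.¬E): entailed.

Yes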